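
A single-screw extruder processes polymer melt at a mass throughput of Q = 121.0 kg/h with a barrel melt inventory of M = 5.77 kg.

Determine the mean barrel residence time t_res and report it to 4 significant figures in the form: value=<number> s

Q_s = Q / 3600 = 121.0 / 3600 = 0.0336111 kg/s
Mean residence time: t_res = M/Q_s = 5.77 kg / 0.0336111 kg/s = 171.669 s

value=171.7 s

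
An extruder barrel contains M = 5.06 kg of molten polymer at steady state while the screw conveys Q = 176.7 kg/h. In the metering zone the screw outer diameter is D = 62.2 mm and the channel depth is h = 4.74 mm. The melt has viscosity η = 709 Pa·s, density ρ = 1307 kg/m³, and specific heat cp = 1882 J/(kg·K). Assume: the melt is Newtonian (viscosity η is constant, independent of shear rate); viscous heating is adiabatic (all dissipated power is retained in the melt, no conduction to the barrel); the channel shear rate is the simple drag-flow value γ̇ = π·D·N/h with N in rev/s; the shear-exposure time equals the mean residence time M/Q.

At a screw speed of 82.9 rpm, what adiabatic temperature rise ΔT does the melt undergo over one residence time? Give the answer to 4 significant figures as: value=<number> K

Q_s = Q / 3600 = 176.7 / 3600 = 0.0490833 kg/s
Mean residence time: t_res = M/Q_s = 5.06 kg / 0.0490833 kg/s = 103.09 s
Convert to SI: D = 0.0622 m, h = 0.00474 m, N = 82.9/60 = 1.38167 rev/s
γ̇ = π D N / h = (π)(0.0622)(1.38167) / 0.00474 = 56.9594 s⁻¹
ΔT = η·γ̇²·t_res / (ρ·cp) = 709 · (56.9594)² · 103.09 / (1307 · 1882) = 96.4046 K

value=96.40 K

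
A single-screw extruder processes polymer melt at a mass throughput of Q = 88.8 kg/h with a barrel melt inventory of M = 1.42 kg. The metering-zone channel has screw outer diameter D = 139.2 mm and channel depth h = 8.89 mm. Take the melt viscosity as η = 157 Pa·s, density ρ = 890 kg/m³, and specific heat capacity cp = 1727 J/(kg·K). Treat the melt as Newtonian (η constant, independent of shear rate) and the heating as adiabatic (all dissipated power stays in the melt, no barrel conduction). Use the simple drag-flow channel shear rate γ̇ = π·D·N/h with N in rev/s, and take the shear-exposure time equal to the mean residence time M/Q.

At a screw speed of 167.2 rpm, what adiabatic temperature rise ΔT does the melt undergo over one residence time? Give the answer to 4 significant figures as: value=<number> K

value=110.5 K

Convert throughput: Q = 88.8 kg/h = 88.8/3600 = 0.0246667 kg/s
t_res = M / Q_s = 1.42 ÷ 0.0246667 = 57.5676 s
D = 139.2 mm = 0.1392 m;  h = 8.89 mm = 0.00889 m;  N = 167.2 rpm / 60 = 2.78667 rev/s
γ̇ = π·D·N / h = π · 0.1392 · 2.78667 / 0.00889 = 137.079 s⁻¹
Adiabatic rise: ΔT = η γ̇² t_res / (ρ cp) = 157·(137.079)²·57.5676 / (890·1727) = 110.494 K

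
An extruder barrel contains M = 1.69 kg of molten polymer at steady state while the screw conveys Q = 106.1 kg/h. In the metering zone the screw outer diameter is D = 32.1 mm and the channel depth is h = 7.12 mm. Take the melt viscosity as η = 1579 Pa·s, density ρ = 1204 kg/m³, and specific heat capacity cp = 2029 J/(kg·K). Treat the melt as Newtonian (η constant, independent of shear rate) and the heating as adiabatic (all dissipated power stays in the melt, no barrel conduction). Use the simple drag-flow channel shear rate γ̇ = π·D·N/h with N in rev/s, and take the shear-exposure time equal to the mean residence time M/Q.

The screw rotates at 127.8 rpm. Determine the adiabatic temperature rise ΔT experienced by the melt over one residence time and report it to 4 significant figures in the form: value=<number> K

value=33.73 K

Convert throughput: Q = 106.1 kg/h = 106.1/3600 = 0.0294722 kg/s
t_res = M / Q_s = 1.69 ÷ 0.0294722 = 57.3421 s
D = 32.1 mm = 0.0321 m;  h = 7.12 mm = 0.00712 m;  N = 127.8 rpm / 60 = 2.13 rev/s
γ̇ = π D N / h = (π)(0.0321)(2.13) / 0.00712 = 30.1686 s⁻¹
ΔT = η·γ̇²·t_res/(ρ·cp) = [1579 × 30.1686² × 57.3421] / [1204 × 2029] = 33.7331 K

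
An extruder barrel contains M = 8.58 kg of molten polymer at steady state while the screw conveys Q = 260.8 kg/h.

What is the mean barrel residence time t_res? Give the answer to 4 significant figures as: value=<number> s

value=118.4 s

Q_s = Q / 3600 = 260.8 / 3600 = 0.0724444 kg/s
t_res = M / Q_s = 8.58 / 0.0724444 = 118.436 s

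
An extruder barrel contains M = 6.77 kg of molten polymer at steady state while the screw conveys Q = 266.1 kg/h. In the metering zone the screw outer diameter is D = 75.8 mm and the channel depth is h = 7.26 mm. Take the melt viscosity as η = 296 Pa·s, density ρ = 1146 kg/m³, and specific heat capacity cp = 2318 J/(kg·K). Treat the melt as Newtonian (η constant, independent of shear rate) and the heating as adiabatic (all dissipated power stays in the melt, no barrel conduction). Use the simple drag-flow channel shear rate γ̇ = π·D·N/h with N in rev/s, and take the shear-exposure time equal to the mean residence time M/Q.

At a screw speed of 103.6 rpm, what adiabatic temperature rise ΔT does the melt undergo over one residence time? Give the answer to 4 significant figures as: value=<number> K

value=32.74 K

Throughput in SI: Q_s = 266.1 kg/h ÷ 3600 s/h = 0.0739167 kg/s
t_res = M / Q_s = 6.77 ÷ 0.0739167 = 91.5896 s
D = 75.8 mm = 0.0758 m;  h = 7.26 mm = 0.00726 m;  N = 103.6 rpm / 60 = 1.72667 rev/s
γ̇ = π·D·N / h = π · 0.0758 · 1.72667 / 0.00726 = 56.6358 s⁻¹
ΔT = η·γ̇²·t_res / (ρ·cp) = 296 · (56.6358)² · 91.5896 / (1146 · 2318) = 32.7357 K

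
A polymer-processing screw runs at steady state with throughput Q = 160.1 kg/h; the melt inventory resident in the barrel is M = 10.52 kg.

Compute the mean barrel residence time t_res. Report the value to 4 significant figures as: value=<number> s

Q_s = Q / 3600 = 160.1 / 3600 = 0.0444722 kg/s
t_res = M / Q_s = 10.52 ÷ 0.0444722 = 236.552 s

value=236.6 s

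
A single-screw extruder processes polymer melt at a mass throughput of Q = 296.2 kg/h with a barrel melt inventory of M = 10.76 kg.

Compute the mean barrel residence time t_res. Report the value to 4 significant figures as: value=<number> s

Throughput in SI: Q_s = 296.2 kg/h ÷ 3600 s/h = 0.0822778 kg/s
Mean residence time: t_res = M/Q_s = 10.76 kg / 0.0822778 kg/s = 130.777 s

value=130.8 s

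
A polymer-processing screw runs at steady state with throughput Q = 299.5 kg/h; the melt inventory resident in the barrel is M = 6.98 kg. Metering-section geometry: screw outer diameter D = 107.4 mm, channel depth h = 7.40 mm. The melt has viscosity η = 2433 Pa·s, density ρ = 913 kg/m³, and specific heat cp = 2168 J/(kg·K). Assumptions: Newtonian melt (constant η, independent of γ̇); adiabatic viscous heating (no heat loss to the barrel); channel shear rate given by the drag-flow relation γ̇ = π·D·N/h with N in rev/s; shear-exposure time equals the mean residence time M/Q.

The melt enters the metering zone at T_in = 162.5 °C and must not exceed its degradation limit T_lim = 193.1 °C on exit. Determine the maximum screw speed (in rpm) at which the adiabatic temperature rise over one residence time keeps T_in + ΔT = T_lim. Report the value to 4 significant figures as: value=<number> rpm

Throughput in SI: Q_s = 299.5 kg/h ÷ 3600 s/h = 0.0831944 kg/s
Mean residence time: t_res = M/Q_s = 6.98 kg / 0.0831944 kg/s = 83.8998 s
D = 107.4 mm = 0.1074 m;  h = 7.40 mm = 0.0074 m
Allowable rise: ΔT_a = T_lim − T_in = 193.1 − 162.5 = 30.6 K
Invert ΔT = ηγ̇²t_res/(ρcp) for γ̇: γ̇_max² = ΔT_a ρ cp / (η t_res) = 30.6·913·2168 / (2433·83.8998) = 296.721 s⁻²
Take the square root: γ̇_max = √(296.721) = 17.2256 s⁻¹
N_max = γ̇_max·h / (π·D) = 17.2256 · 0.0074 / (π · 0.1074) = 0.377791 rev/s = 22.6675 rpm

value=22.67 rpm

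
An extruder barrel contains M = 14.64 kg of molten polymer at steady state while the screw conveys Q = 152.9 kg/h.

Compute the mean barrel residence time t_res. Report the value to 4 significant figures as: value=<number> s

value=344.7 s

Convert throughput: Q = 152.9 kg/h = 152.9/3600 = 0.0424722 kg/s
Mean residence time: t_res = M/Q_s = 14.64 kg / 0.0424722 kg/s = 344.696 s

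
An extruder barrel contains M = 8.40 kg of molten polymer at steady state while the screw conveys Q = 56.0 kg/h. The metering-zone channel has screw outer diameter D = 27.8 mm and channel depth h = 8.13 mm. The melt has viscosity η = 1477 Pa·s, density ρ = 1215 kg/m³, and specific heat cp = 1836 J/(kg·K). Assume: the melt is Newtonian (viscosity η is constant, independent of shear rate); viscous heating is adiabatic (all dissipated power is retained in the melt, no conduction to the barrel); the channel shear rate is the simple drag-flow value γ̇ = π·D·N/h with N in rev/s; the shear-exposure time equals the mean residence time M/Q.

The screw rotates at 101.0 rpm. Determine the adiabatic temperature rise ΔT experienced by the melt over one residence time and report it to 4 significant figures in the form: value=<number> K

Convert throughput: Q = 56.0 kg/h = 56.0/3600 = 0.0155556 kg/s
t_res = M / Q_s = 8.40 / 0.0155556 = 540 s
Geometry in metres: D = 27.8 mm → 0.0278 m, h = 8.13 mm → 0.00813 m; screw speed N = 101.0 rpm = 1.68333 rev/s
Shear rate: γ̇ = πDN/h = π·0.0278·1.68333/0.00813 = 18.0832 s⁻¹
ΔT = η·γ̇²·t_res / (ρ·cp) = 1477 · (18.0832)² · 540 / (1215 · 1836) = 116.916 K

value=116.9 K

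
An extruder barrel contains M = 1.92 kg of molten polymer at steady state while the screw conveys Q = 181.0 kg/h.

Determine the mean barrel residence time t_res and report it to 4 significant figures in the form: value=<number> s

Convert throughput: Q = 181.0 kg/h = 181.0/3600 = 0.0502778 kg/s
t_res = M / Q_s = 1.92 / 0.0502778 = 38.1878 s

value=38.19 s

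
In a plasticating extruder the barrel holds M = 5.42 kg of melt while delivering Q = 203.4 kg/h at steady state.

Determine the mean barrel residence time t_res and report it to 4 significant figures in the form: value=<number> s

value=95.93 s

Convert throughput: Q = 203.4 kg/h = 203.4/3600 = 0.0565 kg/s
t_res = M / Q_s = 5.42 / 0.0565 = 95.9292 s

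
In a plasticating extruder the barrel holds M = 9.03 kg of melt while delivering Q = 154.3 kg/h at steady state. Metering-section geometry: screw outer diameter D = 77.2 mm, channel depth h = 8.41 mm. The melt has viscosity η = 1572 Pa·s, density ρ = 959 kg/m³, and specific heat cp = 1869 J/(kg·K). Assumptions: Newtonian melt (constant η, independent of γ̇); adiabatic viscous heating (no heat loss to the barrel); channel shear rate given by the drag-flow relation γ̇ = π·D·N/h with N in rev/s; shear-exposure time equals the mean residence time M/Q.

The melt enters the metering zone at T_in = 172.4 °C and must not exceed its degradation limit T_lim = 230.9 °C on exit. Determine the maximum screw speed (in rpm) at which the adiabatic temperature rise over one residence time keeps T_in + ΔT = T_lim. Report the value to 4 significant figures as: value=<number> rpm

value=37.02 rpm

Throughput in SI: Q_s = 154.3 kg/h ÷ 3600 s/h = 0.0428611 kg/s
Mean residence time: t_res = M/Q_s = 9.03 kg / 0.0428611 kg/s = 210.68 s
Geometry in SI: D = 77.2 mm → 0.0772 m, h = 8.41 mm → 0.00841 m
ΔT_a = T_lim − T_in = 230.9 − 172.4 = 58.5 K
γ̇_max² = ΔT_a·ρ·cp / (η·t_res) = [58.5 × 959 × 1869] / [1572 × 210.68] = 316.597 s⁻²
γ̇_max = sqrt(316.597) = 17.7932 s⁻¹
N_max = γ̇_max·h / (π·D) = 17.7932 · 0.00841 / (π · 0.0772) = 0.616996 rev/s = 37.0198 rpm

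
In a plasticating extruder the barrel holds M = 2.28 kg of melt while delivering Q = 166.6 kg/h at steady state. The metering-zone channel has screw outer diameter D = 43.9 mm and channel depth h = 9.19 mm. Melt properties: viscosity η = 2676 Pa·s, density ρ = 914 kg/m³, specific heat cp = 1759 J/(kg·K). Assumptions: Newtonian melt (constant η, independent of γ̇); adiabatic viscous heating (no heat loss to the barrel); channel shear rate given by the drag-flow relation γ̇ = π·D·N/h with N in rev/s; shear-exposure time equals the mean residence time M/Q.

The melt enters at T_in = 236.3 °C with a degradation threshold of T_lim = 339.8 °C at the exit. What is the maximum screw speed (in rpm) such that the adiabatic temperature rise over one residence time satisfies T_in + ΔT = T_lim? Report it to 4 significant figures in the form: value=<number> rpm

value=142.0 rpm

Convert throughput: Q = 166.6 kg/h = 166.6/3600 = 0.0462778 kg/s
t_res = M / Q_s = 2.28 ÷ 0.0462778 = 49.2677 s
Geometry in SI: D = 43.9 mm → 0.0439 m, h = 9.19 mm → 0.00919 m
ΔT_a = T_lim − T_in = 339.8 − 236.3 = 103.5 K
Invert ΔT = ηγ̇²t_res/(ρcp) for γ̇: γ̇_max² = ΔT_a ρ cp / (η t_res) = 103.5·914·1759 / (2676·49.2677) = 1262.13 s⁻²
Take the square root: γ̇_max = √(1262.13) = 35.5265 s⁻¹
N_max = γ̇_max·h / (π·D) = 35.5265 · 0.00919 / (π · 0.0439) = 2.3673 rev/s = 142.038 rpm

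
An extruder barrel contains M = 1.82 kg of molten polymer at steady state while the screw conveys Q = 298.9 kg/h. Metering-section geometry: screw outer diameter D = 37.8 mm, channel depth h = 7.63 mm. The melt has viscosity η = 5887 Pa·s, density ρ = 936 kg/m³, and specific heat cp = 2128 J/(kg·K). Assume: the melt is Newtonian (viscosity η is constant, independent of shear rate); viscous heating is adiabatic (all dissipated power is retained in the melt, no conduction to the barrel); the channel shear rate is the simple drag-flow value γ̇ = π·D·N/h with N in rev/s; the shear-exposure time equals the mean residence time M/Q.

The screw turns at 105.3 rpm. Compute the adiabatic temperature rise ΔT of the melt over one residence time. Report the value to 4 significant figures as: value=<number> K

value=48.34 K

Convert throughput: Q = 298.9 kg/h = 298.9/3600 = 0.0830278 kg/s
t_res = M / Q_s = 1.82 / 0.0830278 = 21.9204 s
D = 37.8 mm = 0.0378 m;  h = 7.63 mm = 0.00763 m;  N = 105.3 rpm / 60 = 1.755 rev/s
γ̇ = π D N / h = (π)(0.0378)(1.755) / 0.00763 = 27.3146 s⁻¹
ΔT = η·γ̇²·t_res / (ρ·cp) = 5887 · (27.3146)² · 21.9204 / (936 · 2128) = 48.3374 K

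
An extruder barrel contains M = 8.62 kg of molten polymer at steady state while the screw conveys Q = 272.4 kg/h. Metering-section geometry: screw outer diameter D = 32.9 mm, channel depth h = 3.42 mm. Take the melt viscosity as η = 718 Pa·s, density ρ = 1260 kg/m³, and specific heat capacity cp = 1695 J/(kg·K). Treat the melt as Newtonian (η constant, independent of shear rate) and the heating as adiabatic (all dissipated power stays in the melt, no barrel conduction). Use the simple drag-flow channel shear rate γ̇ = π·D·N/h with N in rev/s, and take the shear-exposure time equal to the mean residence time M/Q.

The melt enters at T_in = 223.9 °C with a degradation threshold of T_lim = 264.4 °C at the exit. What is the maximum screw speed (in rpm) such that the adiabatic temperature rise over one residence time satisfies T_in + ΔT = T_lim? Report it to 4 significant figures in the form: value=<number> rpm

value=64.56 rpm

Convert throughput: Q = 272.4 kg/h = 272.4/3600 = 0.0756667 kg/s
t_res = M / Q_s = 8.62 / 0.0756667 = 113.921 s
D = 32.9 mm = 0.0329 m;  h = 3.42 mm = 0.00342 m
Allowable rise: ΔT_a = T_lim − T_in = 264.4 − 223.9 = 40.5 K
Invert ΔT = ηγ̇²t_res/(ρcp) for γ̇: γ̇_max² = ΔT_a ρ cp / (η t_res) = 40.5·1260·1695 / (718·113.921) = 1057.47 s⁻²
γ̇_max = sqrt(1057.47) = 32.5188 s⁻¹
N_max = γ̇_max·h / (π·D) = 32.5188 · 0.00342 / (π · 0.0329) = 1.07601 rev/s = 64.5603 rpm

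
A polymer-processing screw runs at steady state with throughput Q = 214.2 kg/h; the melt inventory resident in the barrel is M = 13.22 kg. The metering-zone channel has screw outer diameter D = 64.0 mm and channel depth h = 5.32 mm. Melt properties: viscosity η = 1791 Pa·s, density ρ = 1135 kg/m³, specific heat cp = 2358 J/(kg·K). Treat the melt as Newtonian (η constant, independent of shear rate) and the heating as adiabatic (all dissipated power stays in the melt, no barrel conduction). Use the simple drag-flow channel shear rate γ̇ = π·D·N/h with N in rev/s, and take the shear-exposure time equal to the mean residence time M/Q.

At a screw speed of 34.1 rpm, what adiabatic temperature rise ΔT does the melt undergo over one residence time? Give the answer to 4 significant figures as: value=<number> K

Convert throughput: Q = 214.2 kg/h = 214.2/3600 = 0.0595 kg/s
t_res = M / Q_s = 13.22 / 0.0595 = 222.185 s
D = 64.0 mm = 0.064 m;  h = 5.32 mm = 0.00532 m;  N = 34.1 rpm / 60 = 0.568333 rev/s
γ̇ = π D N / h = (π)(0.064)(0.568333) / 0.00532 = 21.4794 s⁻¹
Adiabatic rise: ΔT = η γ̇² t_res / (ρ cp) = 1791·(21.4794)²·222.185 / (1135·2358) = 68.5983 K

value=68.60 K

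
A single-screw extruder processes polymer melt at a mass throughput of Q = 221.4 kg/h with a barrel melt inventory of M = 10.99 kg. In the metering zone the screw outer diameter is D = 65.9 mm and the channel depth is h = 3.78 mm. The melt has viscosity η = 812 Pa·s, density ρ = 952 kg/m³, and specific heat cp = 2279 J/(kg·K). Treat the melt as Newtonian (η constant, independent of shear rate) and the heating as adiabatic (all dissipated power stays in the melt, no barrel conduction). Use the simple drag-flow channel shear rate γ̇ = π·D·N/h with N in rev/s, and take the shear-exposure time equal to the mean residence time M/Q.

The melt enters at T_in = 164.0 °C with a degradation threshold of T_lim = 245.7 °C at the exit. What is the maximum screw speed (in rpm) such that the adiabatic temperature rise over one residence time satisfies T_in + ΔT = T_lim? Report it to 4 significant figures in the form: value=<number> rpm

value=38.29 rpm

Throughput in SI: Q_s = 221.4 kg/h ÷ 3600 s/h = 0.0615 kg/s
Mean residence time: t_res = M/Q_s = 10.99 kg / 0.0615 kg/s = 178.699 s
Convert to metres: D = 0.0659 m, h = 0.00378 m
ΔT_a = T_lim − T_in = 245.7 − 164.0 = 81.7 K
γ̇_max² = ΔT_a·ρ·cp / (η·t_res) = [81.7 × 952 × 2279] / [812 × 178.699] = 1221.59 s⁻²
γ̇_max = √1221.59 = 34.9512 s⁻¹
N_max = γ̇_max h / (πD) = 34.9512·0.00378/(π·0.0659) = 0.638144 rev/s → ×60 = 38.2887 rpm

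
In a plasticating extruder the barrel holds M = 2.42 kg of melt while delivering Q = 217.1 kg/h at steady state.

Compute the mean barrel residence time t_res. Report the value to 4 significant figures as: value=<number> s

value=40.13 s

Q_s = Q / 3600 = 217.1 / 3600 = 0.0603056 kg/s
Mean residence time: t_res = M/Q_s = 2.42 kg / 0.0603056 kg/s = 40.129 s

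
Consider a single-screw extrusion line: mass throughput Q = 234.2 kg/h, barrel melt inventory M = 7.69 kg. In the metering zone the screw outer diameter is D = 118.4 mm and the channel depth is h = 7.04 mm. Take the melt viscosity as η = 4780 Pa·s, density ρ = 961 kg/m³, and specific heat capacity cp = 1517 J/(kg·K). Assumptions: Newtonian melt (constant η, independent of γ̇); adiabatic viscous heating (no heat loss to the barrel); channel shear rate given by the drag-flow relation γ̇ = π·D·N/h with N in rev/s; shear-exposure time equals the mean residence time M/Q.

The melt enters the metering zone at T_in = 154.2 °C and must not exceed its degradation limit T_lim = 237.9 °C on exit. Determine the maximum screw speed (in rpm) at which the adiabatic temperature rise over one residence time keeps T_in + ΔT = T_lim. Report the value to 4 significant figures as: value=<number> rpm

value=16.69 rpm

Convert throughput: Q = 234.2 kg/h = 234.2/3600 = 0.0650556 kg/s
Mean residence time: t_res = M/Q_s = 7.69 kg / 0.0650556 kg/s = 118.207 s
Geometry in SI: D = 118.4 mm → 0.1184 m, h = 7.04 mm → 0.00704 m
ΔT_a = T_lim − T_in = 237.9 − 154.2 = 83.7 K
γ̇_max² = ΔT_a·ρ·cp / (η·t_res) = [83.7 × 961 × 1517] / [4780 × 118.207] = 215.956 s⁻²
γ̇_max = sqrt(215.956) = 14.6954 s⁻¹
N_max = γ̇_max h / (πD) = 14.6954·0.00704/(π·0.1184) = 0.278134 rev/s → ×60 = 16.688 rpm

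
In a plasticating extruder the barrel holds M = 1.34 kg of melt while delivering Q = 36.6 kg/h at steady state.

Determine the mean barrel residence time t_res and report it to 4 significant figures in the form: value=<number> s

Convert throughput: Q = 36.6 kg/h = 36.6/3600 = 0.0101667 kg/s
Mean residence time: t_res = M/Q_s = 1.34 kg / 0.0101667 kg/s = 131.803 s

value=131.8 s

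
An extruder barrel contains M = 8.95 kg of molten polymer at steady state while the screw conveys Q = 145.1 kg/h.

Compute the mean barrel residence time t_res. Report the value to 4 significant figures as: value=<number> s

value=222.1 s

Throughput in SI: Q_s = 145.1 kg/h ÷ 3600 s/h = 0.0403056 kg/s
Mean residence time: t_res = M/Q_s = 8.95 kg / 0.0403056 kg/s = 222.054 s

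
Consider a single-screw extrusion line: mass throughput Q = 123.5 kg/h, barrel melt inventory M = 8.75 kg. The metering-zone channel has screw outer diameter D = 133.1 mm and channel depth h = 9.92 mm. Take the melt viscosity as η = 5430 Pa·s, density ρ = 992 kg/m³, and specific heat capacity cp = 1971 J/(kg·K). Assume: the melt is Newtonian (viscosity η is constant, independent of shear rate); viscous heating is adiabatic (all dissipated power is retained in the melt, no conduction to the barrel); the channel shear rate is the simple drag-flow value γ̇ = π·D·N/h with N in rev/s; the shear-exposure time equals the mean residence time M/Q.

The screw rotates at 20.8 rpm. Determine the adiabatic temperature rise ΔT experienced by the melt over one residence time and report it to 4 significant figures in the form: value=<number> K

value=151.3 K

Q_s = Q / 3600 = 123.5 / 3600 = 0.0343056 kg/s
t_res = M / Q_s = 8.75 / 0.0343056 = 255.061 s
Geometry in metres: D = 133.1 mm → 0.1331 m, h = 9.92 mm → 0.00992 m; screw speed N = 20.8 rpm = 0.346667 rev/s
γ̇ = π D N / h = (π)(0.1331)(0.346667) / 0.00992 = 14.6126 s⁻¹
ΔT = η·γ̇²·t_res/(ρ·cp) = [5430 × 14.6126² × 255.061] / [992 × 1971] = 151.252 K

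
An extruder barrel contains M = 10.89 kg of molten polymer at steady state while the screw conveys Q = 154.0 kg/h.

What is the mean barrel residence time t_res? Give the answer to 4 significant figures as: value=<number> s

Throughput in SI: Q_s = 154.0 kg/h ÷ 3600 s/h = 0.0427778 kg/s
Mean residence time: t_res = M/Q_s = 10.89 kg / 0.0427778 kg/s = 254.571 s

value=254.6 s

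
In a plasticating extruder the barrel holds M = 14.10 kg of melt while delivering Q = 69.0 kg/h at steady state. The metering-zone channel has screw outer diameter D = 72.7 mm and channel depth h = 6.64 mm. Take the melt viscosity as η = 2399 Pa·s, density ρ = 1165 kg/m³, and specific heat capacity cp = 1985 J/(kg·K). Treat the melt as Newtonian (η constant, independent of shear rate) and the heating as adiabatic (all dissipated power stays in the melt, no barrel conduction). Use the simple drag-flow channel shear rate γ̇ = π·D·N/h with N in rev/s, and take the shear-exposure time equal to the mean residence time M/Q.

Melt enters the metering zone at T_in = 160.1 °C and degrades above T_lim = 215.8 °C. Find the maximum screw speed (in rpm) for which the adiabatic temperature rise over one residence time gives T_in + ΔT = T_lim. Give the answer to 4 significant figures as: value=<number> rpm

value=14.90 rpm

Q_s = Q / 3600 = 69.0 / 3600 = 0.0191667 kg/s
Mean residence time: t_res = M/Q_s = 14.10 kg / 0.0191667 kg/s = 735.652 s
D = 72.7 mm = 0.0727 m;  h = 6.64 mm = 0.00664 m
ΔT_a = T_lim − T_in = 215.8 − 160.1 = 55.7 K
γ̇_max² = ΔT_a·ρ·cp/(η·t_res) = 55.7·1165·1985/(2399·735.652) = 72.9859 s⁻²
γ̇_max = √72.9859 = 8.54318 s⁻¹
N_max = γ̇_max·h / (π·D) = 8.54318 · 0.00664 / (π · 0.0727) = 0.248372 rev/s = 14.9023 rpm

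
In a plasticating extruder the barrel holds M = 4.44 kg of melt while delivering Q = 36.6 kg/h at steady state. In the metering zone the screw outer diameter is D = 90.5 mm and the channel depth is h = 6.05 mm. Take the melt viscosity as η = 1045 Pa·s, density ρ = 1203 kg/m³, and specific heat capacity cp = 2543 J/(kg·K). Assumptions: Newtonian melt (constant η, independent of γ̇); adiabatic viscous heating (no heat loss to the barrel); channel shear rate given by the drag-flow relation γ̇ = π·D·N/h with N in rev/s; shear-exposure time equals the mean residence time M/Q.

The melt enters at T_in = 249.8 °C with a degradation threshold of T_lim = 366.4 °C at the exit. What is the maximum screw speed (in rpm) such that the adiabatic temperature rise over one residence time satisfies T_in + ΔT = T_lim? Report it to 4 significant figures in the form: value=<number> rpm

value=35.69 rpm

Throughput in SI: Q_s = 36.6 kg/h ÷ 3600 s/h = 0.0101667 kg/s
t_res = M / Q_s = 4.44 ÷ 0.0101667 = 436.721 s
D = 90.5 mm = 0.0905 m;  h = 6.05 mm = 0.00605 m
Allowable rise: ΔT_a = T_lim − T_in = 366.4 − 249.8 = 116.6 K
Invert ΔT = ηγ̇²t_res/(ρcp) for γ̇: γ̇_max² = ΔT_a ρ cp / (η t_res) = 116.6·1203·2543 / (1045·436.721) = 781.61 s⁻²
Take the square root: γ̇_max = √(781.61) = 27.9573 s⁻¹
N_max = γ̇_max h / (πD) = 27.9573·0.00605/(π·0.0905) = 0.594911 rev/s → ×60 = 35.6946 rpm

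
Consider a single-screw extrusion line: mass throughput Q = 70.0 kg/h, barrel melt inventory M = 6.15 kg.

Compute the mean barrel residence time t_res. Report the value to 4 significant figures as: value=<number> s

value=316.3 s

Throughput in SI: Q_s = 70.0 kg/h ÷ 3600 s/h = 0.0194444 kg/s
t_res = M / Q_s = 6.15 / 0.0194444 = 316.286 s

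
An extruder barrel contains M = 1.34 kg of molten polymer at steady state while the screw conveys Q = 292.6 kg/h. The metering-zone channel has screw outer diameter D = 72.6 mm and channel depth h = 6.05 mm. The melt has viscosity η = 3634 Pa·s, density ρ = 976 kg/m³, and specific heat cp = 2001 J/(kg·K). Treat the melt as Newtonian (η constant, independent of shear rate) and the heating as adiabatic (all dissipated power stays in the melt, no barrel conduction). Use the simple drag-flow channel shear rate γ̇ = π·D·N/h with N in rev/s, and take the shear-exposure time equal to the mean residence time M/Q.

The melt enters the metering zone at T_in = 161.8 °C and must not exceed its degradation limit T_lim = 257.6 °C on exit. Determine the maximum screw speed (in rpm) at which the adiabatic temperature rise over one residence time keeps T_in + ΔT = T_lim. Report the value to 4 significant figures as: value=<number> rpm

value=88.94 rpm

Q_s = Q / 3600 = 292.6 / 3600 = 0.0812778 kg/s
t_res = M / Q_s = 1.34 ÷ 0.0812778 = 16.4867 s
Convert to metres: D = 0.0726 m, h = 0.00605 m
ΔT_a = T_lim − T_in = 257.6 °C − 161.8 °C = 95.8 K
γ̇_max² = ΔT_a·ρ·cp/(η·t_res) = 95.8·976·2001/(3634·16.4867) = 3122.8 s⁻²
Take the square root: γ̇_max = √(3122.8) = 55.882 s⁻¹
N_max = γ̇_max·h / (π·D) = 55.882 · 0.00605 / (π · 0.0726) = 1.48232 rev/s = 88.939 rpm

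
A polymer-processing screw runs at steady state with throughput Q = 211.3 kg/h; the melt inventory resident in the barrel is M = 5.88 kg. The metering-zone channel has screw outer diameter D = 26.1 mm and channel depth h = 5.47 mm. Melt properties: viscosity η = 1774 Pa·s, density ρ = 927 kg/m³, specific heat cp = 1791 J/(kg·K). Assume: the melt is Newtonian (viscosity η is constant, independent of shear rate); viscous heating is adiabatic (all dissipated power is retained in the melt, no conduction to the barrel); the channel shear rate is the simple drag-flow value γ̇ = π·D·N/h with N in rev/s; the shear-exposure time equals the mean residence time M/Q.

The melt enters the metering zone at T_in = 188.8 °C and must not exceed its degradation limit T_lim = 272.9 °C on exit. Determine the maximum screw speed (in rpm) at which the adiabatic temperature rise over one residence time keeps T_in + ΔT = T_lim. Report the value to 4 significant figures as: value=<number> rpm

value=112.2 rpm

Throughput in SI: Q_s = 211.3 kg/h ÷ 3600 s/h = 0.0586944 kg/s
t_res = M / Q_s = 5.88 ÷ 0.0586944 = 100.18 s
D = 26.1 mm = 0.0261 m;  h = 5.47 mm = 0.00547 m
Allowable rise: ΔT_a = T_lim − T_in = 272.9 − 188.8 = 84.1 K
γ̇_max² = ΔT_a·ρ·cp/(η·t_res) = 84.1·927·1791/(1774·100.18) = 785.665 s⁻²
γ̇_max = sqrt(785.665) = 28.0297 s⁻¹
Solve γ̇ = πDN/h for N: N_max = γ̇_max·h/(π·D) = 28.0297 × 0.00547 / (π × 0.0261) = 1.86989 rev/s = 112.193 rpm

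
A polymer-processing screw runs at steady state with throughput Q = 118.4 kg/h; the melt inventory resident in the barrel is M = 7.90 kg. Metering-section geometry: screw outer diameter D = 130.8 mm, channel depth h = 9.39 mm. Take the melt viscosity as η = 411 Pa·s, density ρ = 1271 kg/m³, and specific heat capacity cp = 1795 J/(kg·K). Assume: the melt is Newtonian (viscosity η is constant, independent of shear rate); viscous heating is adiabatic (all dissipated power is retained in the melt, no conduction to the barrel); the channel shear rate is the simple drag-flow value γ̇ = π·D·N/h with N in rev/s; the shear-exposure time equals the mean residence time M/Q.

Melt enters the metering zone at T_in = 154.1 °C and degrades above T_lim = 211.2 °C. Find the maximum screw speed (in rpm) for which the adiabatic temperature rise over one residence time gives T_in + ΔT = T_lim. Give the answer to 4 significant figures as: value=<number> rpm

value=49.80 rpm

Q_s = Q / 3600 = 118.4 / 3600 = 0.0328889 kg/s
t_res = M / Q_s = 7.90 ÷ 0.0328889 = 240.203 s
Geometry in SI: D = 130.8 mm → 0.1308 m, h = 9.39 mm → 0.00939 m
Allowable rise: ΔT_a = T_lim − T_in = 211.2 − 154.1 = 57.1 K
Invert ΔT = ηγ̇²t_res/(ρcp) for γ̇: γ̇_max² = ΔT_a ρ cp / (η t_res) = 57.1·1271·1795 / (411·240.203) = 1319.55 s⁻²
γ̇_max = √1319.55 = 36.3256 s⁻¹
Solve γ̇ = πDN/h for N: N_max = γ̇_max·h/(π·D) = 36.3256 × 0.00939 / (π × 0.1308) = 0.830082 rev/s = 49.8049 rpm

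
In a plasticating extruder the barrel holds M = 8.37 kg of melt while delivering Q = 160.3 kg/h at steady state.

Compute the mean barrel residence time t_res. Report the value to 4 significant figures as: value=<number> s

value=188.0 s

Throughput in SI: Q_s = 160.3 kg/h ÷ 3600 s/h = 0.0445278 kg/s
t_res = M / Q_s = 8.37 / 0.0445278 = 187.973 s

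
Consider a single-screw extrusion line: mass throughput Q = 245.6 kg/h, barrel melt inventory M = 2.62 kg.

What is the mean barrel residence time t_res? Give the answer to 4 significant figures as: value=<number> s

value=38.40 s

Convert throughput: Q = 245.6 kg/h = 245.6/3600 = 0.0682222 kg/s
Mean residence time: t_res = M/Q_s = 2.62 kg / 0.0682222 kg/s = 38.4039 s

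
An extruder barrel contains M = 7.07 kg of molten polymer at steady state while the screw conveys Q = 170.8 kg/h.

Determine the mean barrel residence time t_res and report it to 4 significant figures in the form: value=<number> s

Convert throughput: Q = 170.8 kg/h = 170.8/3600 = 0.0474444 kg/s
Mean residence time: t_res = M/Q_s = 7.07 kg / 0.0474444 kg/s = 149.016 s

value=149.0 s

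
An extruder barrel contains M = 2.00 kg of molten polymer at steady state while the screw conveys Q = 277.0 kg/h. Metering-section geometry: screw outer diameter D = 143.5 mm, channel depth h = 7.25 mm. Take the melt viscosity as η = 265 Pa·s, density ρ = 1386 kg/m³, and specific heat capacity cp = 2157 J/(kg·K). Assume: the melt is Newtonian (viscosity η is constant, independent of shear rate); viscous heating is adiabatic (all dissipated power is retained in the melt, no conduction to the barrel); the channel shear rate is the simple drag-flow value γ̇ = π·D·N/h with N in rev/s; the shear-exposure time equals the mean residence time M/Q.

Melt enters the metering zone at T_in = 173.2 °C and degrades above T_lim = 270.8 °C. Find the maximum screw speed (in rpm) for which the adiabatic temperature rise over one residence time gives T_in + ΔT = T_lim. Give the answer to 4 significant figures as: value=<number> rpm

Throughput in SI: Q_s = 277.0 kg/h ÷ 3600 s/h = 0.0769444 kg/s
Mean residence time: t_res = M/Q_s = 2.00 kg / 0.0769444 kg/s = 25.9928 s
Geometry in SI: D = 143.5 mm → 0.1435 m, h = 7.25 mm → 0.00725 m
ΔT_a = T_lim − T_in = 270.8 − 173.2 = 97.6 K
γ̇_max² = ΔT_a·ρ·cp/(η·t_res) = 97.6·1386·2157/(265·25.9928) = 42360.8 s⁻²
γ̇_max = √42360.8 = 205.817 s⁻¹
N_max = γ̇_max·h / (π·D) = 205.817 · 0.00725 / (π · 0.1435) = 3.30993 rev/s = 198.596 rpm

value=198.6 rpm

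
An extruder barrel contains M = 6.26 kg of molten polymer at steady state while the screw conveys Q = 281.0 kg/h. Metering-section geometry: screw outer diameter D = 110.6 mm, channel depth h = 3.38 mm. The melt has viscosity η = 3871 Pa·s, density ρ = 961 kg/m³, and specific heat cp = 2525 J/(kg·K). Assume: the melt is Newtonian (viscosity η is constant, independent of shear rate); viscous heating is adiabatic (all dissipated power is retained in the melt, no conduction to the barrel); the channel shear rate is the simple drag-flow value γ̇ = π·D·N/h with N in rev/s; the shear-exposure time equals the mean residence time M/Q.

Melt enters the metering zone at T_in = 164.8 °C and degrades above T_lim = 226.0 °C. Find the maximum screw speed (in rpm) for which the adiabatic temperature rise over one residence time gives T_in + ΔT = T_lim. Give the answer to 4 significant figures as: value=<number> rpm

value=12.77 rpm

Convert throughput: Q = 281.0 kg/h = 281.0/3600 = 0.0780556 kg/s
t_res = M / Q_s = 6.26 / 0.0780556 = 80.1993 s
Geometry in SI: D = 110.6 mm → 0.1106 m, h = 3.38 mm → 0.00338 m
ΔT_a = T_lim − T_in = 226.0 °C − 164.8 °C = 61.2 K
γ̇_max² = ΔT_a·ρ·cp/(η·t_res) = 61.2·961·2525/(3871·80.1993) = 478.346 s⁻²
γ̇_max = √478.346 = 21.8711 s⁻¹
N_max = γ̇_max·h / (π·D) = 21.8711 · 0.00338 / (π · 0.1106) = 0.212757 rev/s = 12.7654 rpm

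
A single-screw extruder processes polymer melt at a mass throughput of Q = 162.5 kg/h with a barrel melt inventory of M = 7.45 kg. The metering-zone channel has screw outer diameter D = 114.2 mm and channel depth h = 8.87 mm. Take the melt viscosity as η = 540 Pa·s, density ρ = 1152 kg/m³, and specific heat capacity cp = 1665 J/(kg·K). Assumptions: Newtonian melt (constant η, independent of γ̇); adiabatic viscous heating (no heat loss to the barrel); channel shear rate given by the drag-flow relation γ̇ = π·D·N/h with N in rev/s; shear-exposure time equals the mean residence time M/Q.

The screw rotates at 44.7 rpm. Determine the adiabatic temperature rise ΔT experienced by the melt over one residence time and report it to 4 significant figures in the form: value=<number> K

Q_s = Q / 3600 = 162.5 / 3600 = 0.0451389 kg/s
t_res = M / Q_s = 7.45 ÷ 0.0451389 = 165.046 s
Convert to SI: D = 0.1142 m, h = 0.00887 m, N = 44.7/60 = 0.745 rev/s
γ̇ = π D N / h = (π)(0.1142)(0.745) / 0.00887 = 30.1334 s⁻¹
ΔT = η·γ̇²·t_res/(ρ·cp) = [540 × 30.1334² × 165.046] / [1152 × 1665] = 42.192 K

value=42.19 K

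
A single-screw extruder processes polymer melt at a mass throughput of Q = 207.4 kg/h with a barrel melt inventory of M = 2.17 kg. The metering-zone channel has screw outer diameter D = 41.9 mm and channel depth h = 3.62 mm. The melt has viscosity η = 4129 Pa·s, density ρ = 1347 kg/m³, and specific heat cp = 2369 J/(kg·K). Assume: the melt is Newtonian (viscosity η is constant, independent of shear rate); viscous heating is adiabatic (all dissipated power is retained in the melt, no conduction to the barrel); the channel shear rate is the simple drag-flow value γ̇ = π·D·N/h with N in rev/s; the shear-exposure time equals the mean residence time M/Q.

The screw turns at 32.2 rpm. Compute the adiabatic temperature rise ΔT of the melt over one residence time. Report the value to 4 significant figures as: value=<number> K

Throughput in SI: Q_s = 207.4 kg/h ÷ 3600 s/h = 0.0576111 kg/s
t_res = M / Q_s = 2.17 ÷ 0.0576111 = 37.6663 s
Geometry in metres: D = 41.9 mm → 0.0419 m, h = 3.62 mm → 0.00362 m; screw speed N = 32.2 rpm = 0.536667 rev/s
Shear rate: γ̇ = πDN/h = π·0.0419·0.536667/0.00362 = 19.5146 s⁻¹
ΔT = η·γ̇²·t_res/(ρ·cp) = [4129 × 19.5146² × 37.6663] / [1347 × 2369] = 18.5603 K

value=18.56 K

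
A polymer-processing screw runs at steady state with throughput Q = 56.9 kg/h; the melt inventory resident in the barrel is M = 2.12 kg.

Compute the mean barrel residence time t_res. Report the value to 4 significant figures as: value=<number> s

value=134.1 s

Convert throughput: Q = 56.9 kg/h = 56.9/3600 = 0.0158056 kg/s
t_res = M / Q_s = 2.12 / 0.0158056 = 134.13 s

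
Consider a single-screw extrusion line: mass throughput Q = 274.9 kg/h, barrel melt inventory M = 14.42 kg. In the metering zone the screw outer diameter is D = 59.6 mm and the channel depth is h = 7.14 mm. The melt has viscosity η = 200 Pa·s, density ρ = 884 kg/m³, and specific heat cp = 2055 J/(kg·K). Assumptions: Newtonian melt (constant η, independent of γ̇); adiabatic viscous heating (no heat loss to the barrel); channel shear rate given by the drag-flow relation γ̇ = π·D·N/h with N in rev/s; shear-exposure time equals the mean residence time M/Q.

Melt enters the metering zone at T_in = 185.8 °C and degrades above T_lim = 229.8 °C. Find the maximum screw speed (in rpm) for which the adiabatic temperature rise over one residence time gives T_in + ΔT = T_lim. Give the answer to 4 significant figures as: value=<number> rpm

Q_s = Q / 3600 = 274.9 / 3600 = 0.0763611 kg/s
t_res = M / Q_s = 14.42 / 0.0763611 = 188.84 s
D = 59.6 mm = 0.0596 m;  h = 7.14 mm = 0.00714 m
ΔT_a = T_lim − T_in = 229.8 °C − 185.8 °C = 44 K
Invert ΔT = ηγ̇²t_res/(ρcp) for γ̇: γ̇_max² = ΔT_a ρ cp / (η t_res) = 44·884·2055 / (200·188.84) = 2116.38 s⁻²
γ̇_max = sqrt(2116.38) = 46.0041 s⁻¹
N_max = γ̇_max h / (πD) = 46.0041·0.00714/(π·0.0596) = 1.75428 rev/s → ×60 = 105.257 rpm

value=105.3 rpm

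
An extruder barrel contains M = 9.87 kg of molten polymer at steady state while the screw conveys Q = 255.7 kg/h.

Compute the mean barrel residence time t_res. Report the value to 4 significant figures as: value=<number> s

value=139.0 s

Q_s = Q / 3600 = 255.7 / 3600 = 0.0710278 kg/s
Mean residence time: t_res = M/Q_s = 9.87 kg / 0.0710278 kg/s = 138.96 s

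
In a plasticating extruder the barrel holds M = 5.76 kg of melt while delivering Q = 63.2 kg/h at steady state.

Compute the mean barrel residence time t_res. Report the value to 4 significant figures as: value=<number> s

value=328.1 s

Convert throughput: Q = 63.2 kg/h = 63.2/3600 = 0.0175556 kg/s
Mean residence time: t_res = M/Q_s = 5.76 kg / 0.0175556 kg/s = 328.101 s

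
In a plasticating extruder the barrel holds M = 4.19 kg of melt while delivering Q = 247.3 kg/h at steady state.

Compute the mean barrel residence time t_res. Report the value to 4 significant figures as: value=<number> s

value=60.99 s

Throughput in SI: Q_s = 247.3 kg/h ÷ 3600 s/h = 0.0686944 kg/s
t_res = M / Q_s = 4.19 / 0.0686944 = 60.9947 s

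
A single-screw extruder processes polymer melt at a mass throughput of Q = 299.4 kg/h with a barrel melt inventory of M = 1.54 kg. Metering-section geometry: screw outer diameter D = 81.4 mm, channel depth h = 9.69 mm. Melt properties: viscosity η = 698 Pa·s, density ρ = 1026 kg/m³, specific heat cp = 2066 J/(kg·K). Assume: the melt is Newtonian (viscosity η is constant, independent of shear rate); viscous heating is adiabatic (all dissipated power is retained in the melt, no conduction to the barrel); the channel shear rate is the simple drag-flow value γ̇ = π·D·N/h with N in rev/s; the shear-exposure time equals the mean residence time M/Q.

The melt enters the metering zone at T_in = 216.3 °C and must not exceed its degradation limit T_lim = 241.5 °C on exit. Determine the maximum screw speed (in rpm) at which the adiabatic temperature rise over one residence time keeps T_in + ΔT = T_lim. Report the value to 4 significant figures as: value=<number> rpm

Q_s = Q / 3600 = 299.4 / 3600 = 0.0831667 kg/s
t_res = M / Q_s = 1.54 / 0.0831667 = 18.517 s
D = 81.4 mm = 0.0814 m;  h = 9.69 mm = 0.00969 m
Allowable rise: ΔT_a = T_lim − T_in = 241.5 − 216.3 = 25.2 K
Invert ΔT = ηγ̇²t_res/(ρcp) for γ̇: γ̇_max² = ΔT_a ρ cp / (η t_res) = 25.2·1026·2066 / (698·18.517) = 4132.87 s⁻²
Take the square root: γ̇_max = √(4132.87) = 64.2874 s⁻¹
N_max = γ̇_max·h / (π·D) = 64.2874 · 0.00969 / (π · 0.0814) = 2.43599 rev/s = 146.159 rpm

value=146.2 rpm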